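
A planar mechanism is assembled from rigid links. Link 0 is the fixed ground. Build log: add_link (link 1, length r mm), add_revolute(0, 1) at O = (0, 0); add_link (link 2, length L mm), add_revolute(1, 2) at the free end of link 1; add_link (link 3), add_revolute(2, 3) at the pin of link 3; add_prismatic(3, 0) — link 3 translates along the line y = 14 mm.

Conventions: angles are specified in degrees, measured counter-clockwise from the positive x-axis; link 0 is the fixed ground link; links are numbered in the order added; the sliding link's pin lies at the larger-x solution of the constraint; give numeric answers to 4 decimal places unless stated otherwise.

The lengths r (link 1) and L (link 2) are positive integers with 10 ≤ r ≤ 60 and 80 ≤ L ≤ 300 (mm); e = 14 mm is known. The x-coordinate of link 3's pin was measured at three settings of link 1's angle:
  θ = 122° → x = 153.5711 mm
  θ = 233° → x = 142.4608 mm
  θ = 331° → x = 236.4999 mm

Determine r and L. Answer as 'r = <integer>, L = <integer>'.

constraint per measurement: (x − r cos θ)² + (r sin θ − e)² = L²
subtracting the θ₁ and θ₂ equations cancels the r² and L² terms:
r = (x₁² − x₂²) / (2[(x₁cos θ₁ + e sin θ₁) − (x₂cos θ₂ + e sin θ₂)]) = 60.0001 → r = 60
L² = (x₁ − r cos θ₁)² + (r sin θ₁ − e)² = 35720.9961 → L = 189.0000 → L = 189
check at θ₃=331°: x = 236.4999 (printed 236.4999) ✓

r = 60, L = 189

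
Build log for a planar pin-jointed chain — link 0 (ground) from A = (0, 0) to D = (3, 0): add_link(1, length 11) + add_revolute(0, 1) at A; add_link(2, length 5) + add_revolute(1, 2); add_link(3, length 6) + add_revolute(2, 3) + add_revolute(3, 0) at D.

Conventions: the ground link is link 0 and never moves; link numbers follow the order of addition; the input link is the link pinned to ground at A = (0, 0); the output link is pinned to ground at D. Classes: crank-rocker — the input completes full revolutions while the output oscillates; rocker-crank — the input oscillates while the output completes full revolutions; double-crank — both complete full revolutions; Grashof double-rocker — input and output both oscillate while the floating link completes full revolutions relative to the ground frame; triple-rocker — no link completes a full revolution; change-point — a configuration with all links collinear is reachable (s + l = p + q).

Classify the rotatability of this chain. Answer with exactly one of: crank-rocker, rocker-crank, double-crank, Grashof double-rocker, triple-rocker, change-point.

lengths: ground=3, input=11, coupler=5, output=6
sorted: s=3 (shortest), l=11 (longest), p+q=11
s + l = 14 vs p + q = 11
s + l > p + q → non-Grashof → no link fully rotates → triple-rocker

triple-rocker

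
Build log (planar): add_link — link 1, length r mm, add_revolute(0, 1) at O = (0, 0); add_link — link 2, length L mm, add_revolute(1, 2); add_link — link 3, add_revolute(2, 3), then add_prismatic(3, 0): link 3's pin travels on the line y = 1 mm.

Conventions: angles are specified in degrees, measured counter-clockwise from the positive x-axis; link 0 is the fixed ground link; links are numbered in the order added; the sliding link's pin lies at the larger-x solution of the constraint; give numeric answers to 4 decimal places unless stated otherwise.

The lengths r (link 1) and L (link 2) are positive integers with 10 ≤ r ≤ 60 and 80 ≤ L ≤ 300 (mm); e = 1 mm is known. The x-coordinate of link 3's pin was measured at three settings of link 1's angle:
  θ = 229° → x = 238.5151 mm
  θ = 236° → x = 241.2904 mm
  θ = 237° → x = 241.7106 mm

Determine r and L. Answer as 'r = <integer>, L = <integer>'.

constraint per measurement: (x − r cos θ)² + (r sin θ − e)² = L²
subtracting the θ₁ and θ₂ equations cancels the r² and L² terms:
r = (x₁² − x₂²) / (2[(x₁cos θ₁ + e sin θ₁) − (x₂cos θ₂ + e sin θ₂)]) = 30.9996 → r = 31
L² = (x₁ − r cos θ₁)² + (r sin θ₁ − e)² = 67600.0040 → L = 260.0000 → L = 260
check at θ₃=237°: x = 241.7106 (printed 241.7106) ✓

r = 31, L = 260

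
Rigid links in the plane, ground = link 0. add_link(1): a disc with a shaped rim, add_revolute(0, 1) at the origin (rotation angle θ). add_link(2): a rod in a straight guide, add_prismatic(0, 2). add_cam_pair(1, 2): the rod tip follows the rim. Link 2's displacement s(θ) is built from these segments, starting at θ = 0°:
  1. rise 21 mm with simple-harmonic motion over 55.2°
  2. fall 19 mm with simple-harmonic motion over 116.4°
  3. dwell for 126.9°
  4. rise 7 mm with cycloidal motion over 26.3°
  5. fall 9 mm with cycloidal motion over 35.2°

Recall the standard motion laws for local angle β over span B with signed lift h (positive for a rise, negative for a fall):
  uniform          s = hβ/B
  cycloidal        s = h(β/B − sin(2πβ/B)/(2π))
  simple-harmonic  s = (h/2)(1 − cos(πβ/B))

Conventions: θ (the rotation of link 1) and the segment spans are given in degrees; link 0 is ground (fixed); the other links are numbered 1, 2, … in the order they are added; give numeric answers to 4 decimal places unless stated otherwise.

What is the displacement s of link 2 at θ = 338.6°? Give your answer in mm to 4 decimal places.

segment 1 (0° to 55.2°, simple-harmonic, h = 21) is passed completely: s = 0.0000 + (21) = 21.0000
segment 2 (55.2° to 171.6°, simple-harmonic, h = -19) is passed completely: s = 21.0000 + (-19) = 2.0000
segment 3 (171.6° to 298.5°, dwell): s unchanged at 2.0000
segment 4 (298.5° to 324.8°, cycloidal, h = 7) is passed completely: s = 2.0000 + (7) = 9.0000
θ = 338.6° falls in segment 5 (324.8° to 360°, cycloidal, h = -9): β = 338.6 − 324.8 = 13.8°, B = 35.2°; Δs = -9·(0.3920 − sin(2π·0.3920)/(2π)) = -2.6296; s = 9.0000 − 2.6296 = 6.3704

6.3704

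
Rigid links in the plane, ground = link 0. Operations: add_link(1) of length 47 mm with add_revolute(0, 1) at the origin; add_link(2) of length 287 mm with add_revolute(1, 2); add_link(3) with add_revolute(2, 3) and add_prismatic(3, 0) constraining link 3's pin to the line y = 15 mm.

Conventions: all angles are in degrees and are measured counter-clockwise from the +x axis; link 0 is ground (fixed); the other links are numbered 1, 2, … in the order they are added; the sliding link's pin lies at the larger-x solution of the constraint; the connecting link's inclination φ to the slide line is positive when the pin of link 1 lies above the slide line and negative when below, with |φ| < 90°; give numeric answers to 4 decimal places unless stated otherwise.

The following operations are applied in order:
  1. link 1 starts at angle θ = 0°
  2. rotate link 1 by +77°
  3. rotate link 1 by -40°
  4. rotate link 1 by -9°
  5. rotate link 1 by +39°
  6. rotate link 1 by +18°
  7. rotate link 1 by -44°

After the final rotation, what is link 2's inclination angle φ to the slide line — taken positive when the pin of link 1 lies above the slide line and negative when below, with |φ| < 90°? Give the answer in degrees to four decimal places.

geometry: r = 47 mm, L = 287 mm, e = 15 mm; θ starts at 0°
rotate link 1 by +77°: θ ← 0° +77° = 77°
rotate link 1 by -40°: θ ← 77° -40° = 37°
rotate link 1 by -9°: θ ← 37° -9° = 28°
rotate link 1 by +39°: θ ← 28° +39° = 67°
rotate link 1 by +18°: θ ← 67° +18° = 85°
rotate link 1 by -44°: θ ← 85° -44° = 41°
h = r sin θ − e = 30.834774 − 15 = 15.834774
sin φ = h / L = 15.834774 / 287 = 0.05517343
φ = arcsin(0.05517343) = 3.162811°

3.1628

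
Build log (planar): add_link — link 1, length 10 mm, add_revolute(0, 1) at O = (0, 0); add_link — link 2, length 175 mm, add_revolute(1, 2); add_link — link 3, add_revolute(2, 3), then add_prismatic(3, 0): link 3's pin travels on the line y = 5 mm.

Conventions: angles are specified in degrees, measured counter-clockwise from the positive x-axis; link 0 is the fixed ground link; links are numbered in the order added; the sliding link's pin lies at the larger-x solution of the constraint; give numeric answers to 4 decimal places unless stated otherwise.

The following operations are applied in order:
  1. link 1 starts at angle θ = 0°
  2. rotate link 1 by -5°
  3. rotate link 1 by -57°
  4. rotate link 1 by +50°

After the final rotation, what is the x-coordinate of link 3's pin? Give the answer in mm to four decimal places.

geometry: r = 10 mm, L = 175 mm, e = 5 mm; θ starts at 0°
rotate link 1 by -5°: θ ← 0° -5° = -5°
rotate link 1 by -57°: θ ← -5° -57° = -62°
rotate link 1 by +50°: θ ← -62° +50° = -12°
crank pin P = (r cos θ, r sin θ) = (9.781476, -2.079117)
h = r sin θ − e = -2.079117 − 5 = -7.079117
x = r cos θ + √(L² − h²) = 9.781476 + 174.856759 = 184.638235

184.6382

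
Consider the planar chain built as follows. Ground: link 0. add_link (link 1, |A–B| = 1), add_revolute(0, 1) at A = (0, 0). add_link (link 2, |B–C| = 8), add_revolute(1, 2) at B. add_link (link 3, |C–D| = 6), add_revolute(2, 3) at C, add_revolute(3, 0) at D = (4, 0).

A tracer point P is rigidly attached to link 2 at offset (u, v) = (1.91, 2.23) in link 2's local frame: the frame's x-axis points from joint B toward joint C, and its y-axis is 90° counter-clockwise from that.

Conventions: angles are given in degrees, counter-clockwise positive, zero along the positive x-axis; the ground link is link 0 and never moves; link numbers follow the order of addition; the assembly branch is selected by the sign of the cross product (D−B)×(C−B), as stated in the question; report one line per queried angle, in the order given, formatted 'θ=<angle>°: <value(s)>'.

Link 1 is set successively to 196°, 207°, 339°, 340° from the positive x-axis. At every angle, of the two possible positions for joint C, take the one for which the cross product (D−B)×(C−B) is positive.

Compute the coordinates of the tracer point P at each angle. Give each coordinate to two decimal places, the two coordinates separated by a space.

A=(0,0), D=(4.00,0)
θ=196°: B = A + 1.00·(cos196°, sin196°) = (-0.9613, -0.2756)
θ=196°: |BD| = 4.9689
θ=196°: circle(B,8.00) ∩ circle(D,6.00): a=5.3020, h=5.9907
θ=196°:   candidates: C₊=(4.0002,6.0000) cross=29.768; C₋=(4.6649,-5.9630) cross=-29.768
θ=196°:   branch + wants cross > 0 → take C=(4.0002,6.0000) (cross=29.768)
θ=196°: ex = (C−B)/|BC| = (0.6202,0.7845); ey = (-0.7845,0.6202)
θ=196°: P = B + 1.91·ex + 2.23·ey = (-1.5260,2.6057)
θ=207°: B = A + 1.00·(cos207°, sin207°) = (-0.8910, -0.4540)
θ=207°: |BD| = 4.9120
θ=207°: circle(B,8.00) ∩ circle(D,6.00): a=5.3062, h=5.9870
θ=207°:   candidates: C₊=(3.8391,5.9978) cross=29.409; C₋=(4.9458,-5.9250) cross=-29.409
θ=207°:   branch + wants cross > 0 → take C=(3.8391,5.9978) (cross=29.409)
θ=207°: ex = (C−B)/|BC| = (0.5913,0.8065); ey = (-0.8065,0.5913)
θ=207°: P = B + 1.91·ex + 2.23·ey = (-1.5601,2.4049)
θ=339°: B = A + 1.00·(cos339°, sin339°) = (0.9336, -0.3584)
θ=339°: |BD| = 3.0873
θ=339°: circle(B,8.00) ∩ circle(D,6.00): a=6.0784, h=5.2013
θ=339°:   candidates: C₊=(6.3671,5.5133) cross=16.058; C₋=(7.5746,-4.8189) cross=-16.058
θ=339°:   branch + wants cross > 0 → take C=(6.3671,5.5133) (cross=16.058)
θ=339°: ex = (C−B)/|BC| = (0.6792,0.7340); ey = (-0.7340,0.6792)
θ=339°: P = B + 1.91·ex + 2.23·ey = (0.5941,2.5581)
θ=340°: B = A + 1.00·(cos340°, sin340°) = (0.9397, -0.3420)
θ=340°: |BD| = 3.0794
θ=340°: circle(B,8.00) ∩ circle(D,6.00): a=6.0861, h=5.1923
θ=340°:   candidates: C₊=(6.4114,5.4941) cross=15.989; C₋=(7.5648,-4.8262) cross=-15.989
θ=340°:   branch + wants cross > 0 → take C=(6.4114,5.4941) (cross=15.989)
θ=340°: ex = (C−B)/|BC| = (0.6840,0.7295); ey = (-0.7295,0.6840)
θ=340°: P = B + 1.91·ex + 2.23·ey = (0.6193,2.5766)

θ=196°: -1.53 2.61
θ=207°: -1.56 2.40
θ=339°: 0.59 2.56
θ=340°: 0.62 2.58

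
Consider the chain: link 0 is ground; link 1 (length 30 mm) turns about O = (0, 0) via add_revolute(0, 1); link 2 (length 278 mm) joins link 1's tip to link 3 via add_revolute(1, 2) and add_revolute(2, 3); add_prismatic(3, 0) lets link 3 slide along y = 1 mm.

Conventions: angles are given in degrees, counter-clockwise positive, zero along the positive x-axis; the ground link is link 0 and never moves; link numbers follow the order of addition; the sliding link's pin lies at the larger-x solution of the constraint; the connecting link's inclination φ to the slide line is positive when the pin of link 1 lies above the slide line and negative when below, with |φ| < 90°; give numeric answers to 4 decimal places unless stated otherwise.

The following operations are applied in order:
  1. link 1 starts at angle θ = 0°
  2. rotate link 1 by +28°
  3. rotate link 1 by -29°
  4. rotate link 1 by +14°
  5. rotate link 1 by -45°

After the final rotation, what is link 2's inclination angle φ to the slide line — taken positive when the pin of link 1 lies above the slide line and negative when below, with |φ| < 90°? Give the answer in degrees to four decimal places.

geometry: r = 30 mm, L = 278 mm, e = 1 mm; θ starts at 0°
rotate link 1 by +28°: θ ← 0° +28° = 28°
rotate link 1 by -29°: θ ← 28° -29° = -1°
rotate link 1 by +14°: θ ← -1° +14° = 13°
rotate link 1 by -45°: θ ← 13° -45° = -32°
h = r sin θ − e = -15.897578 − 1 = -16.897578
sin φ = h / L = -16.897578 / 278 = -0.06078265
φ = arcsin(-0.06078265) = -3.484738°

-3.4847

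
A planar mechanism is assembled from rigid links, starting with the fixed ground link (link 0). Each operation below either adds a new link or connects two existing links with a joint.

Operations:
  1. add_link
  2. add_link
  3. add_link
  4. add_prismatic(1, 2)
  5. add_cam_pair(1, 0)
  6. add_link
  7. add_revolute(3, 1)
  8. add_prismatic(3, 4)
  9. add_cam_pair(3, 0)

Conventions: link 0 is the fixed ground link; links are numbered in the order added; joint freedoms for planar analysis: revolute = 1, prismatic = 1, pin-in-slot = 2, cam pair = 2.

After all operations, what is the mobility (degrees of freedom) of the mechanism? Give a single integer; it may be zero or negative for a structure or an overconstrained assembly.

link 0 = ground. State L|J1|J2 = 1|0|0
+link1  2|0|0
+link2  3|0|0
+link3  4|0|0
P(1,2) f=1→J1  4|1|0
C(1,0) f=2→J2  4|1|1
+link4  5|1|1
R(3,1) f=1→J1  5|2|1
P(3,4) f=1→J1  5|3|1
C(3,0) f=2→J2  5|3|2
M = 3(5−1)−2·3−2 = 12−6−2 = 4

M = 4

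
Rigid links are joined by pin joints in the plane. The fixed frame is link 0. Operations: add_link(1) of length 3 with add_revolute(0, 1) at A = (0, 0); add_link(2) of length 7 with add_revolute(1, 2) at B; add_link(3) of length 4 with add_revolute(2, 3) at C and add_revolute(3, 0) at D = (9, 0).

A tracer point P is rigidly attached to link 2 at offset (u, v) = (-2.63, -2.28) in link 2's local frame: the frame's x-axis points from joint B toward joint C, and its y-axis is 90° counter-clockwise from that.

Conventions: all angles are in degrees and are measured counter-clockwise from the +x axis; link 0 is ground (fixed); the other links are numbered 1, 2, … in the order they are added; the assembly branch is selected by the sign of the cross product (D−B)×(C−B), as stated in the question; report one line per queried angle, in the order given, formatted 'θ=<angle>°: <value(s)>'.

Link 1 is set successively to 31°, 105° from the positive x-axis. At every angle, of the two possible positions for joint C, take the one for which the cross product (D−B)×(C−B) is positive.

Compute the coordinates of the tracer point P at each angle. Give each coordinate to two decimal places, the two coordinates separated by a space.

A=(0,0), D=(9.00,0)
θ=31°: B = A + 3.00·(cos31°, sin31°) = (2.5715, 1.5451)
θ=31°: |BD| = 6.6116
θ=31°: circle(B,7.00) ∩ circle(D,4.00): a=5.8014, h=3.9171
θ=31°:   candidates: C₊=(9.1277,3.9980) cross=25.898; C₋=(7.2968,-3.6193) cross=-25.898
θ=31°:   branch + wants cross > 0 → take C=(9.1277,3.9980) (cross=25.898)
θ=31°: ex = (C−B)/|BC| = (0.9366,0.3504); ey = (-0.3504,0.9366)
θ=31°: P = B + -2.63·ex + -2.28·ey = (0.9072,-1.5119)
θ=105°: B = A + 3.00·(cos105°, sin105°) = (-0.7765, 2.8978)
θ=105°: |BD| = 10.1969
θ=105°: circle(B,7.00) ∩ circle(D,4.00): a=6.7166, h=1.9717
θ=105°:   candidates: C₊=(6.2235,2.8794) cross=20.105; C₋=(5.1029,-0.9014) cross=-20.105
θ=105°:   branch + wants cross > 0 → take C=(6.2235,2.8794) (cross=20.105)
θ=105°: ex = (C−B)/|BC| = (1.0000,-0.0026); ey = (0.0026,1.0000)
θ=105°: P = B + -2.63·ex + -2.28·ey = (-3.4124,0.6247)

θ=31°: 0.91 -1.51
θ=105°: -3.41 0.62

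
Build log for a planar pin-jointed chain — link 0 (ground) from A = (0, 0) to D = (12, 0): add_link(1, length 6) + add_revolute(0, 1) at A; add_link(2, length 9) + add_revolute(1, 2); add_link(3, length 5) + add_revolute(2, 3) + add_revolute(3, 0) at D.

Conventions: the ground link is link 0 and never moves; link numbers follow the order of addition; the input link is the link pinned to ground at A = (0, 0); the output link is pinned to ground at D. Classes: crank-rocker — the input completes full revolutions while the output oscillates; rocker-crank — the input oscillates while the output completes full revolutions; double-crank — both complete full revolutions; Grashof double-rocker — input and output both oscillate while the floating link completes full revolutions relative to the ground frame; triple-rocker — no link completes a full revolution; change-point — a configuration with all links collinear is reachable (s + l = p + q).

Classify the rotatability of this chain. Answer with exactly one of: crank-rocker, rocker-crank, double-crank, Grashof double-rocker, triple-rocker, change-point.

lengths: ground=12, input=6, coupler=9, output=5
sorted: s=5 (shortest), l=12 (longest), p+q=15
s + l = 17 vs p + q = 15
s + l > p + q → non-Grashof → no link fully rotates → triple-rocker

triple-rocker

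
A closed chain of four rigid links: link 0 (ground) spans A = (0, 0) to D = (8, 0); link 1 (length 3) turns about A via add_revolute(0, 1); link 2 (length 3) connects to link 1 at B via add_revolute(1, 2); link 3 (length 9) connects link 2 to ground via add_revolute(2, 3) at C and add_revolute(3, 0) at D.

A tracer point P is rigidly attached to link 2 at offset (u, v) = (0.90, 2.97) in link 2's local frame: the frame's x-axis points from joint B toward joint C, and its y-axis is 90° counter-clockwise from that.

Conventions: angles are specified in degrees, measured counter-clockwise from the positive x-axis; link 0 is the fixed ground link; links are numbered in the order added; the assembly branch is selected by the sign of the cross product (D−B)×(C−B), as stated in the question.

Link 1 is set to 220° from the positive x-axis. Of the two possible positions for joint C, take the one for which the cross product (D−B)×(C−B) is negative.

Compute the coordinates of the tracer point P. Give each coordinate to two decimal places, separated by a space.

A=(0,0), D=(8.00,0)
B = A + 3.00·(cos220°, sin220°) = (-2.2981, -1.9284)
|BD| = 10.4771
circle(B,3.00) ∩ circle(D,9.00): a=1.8025, h=2.3981
  candidates: C₊=(-0.9678,0.7605) cross=25.125; C₋=(-0.0850,-3.9538) cross=-25.125
  branch - wants cross < 0 → take C=(-0.0850,-3.9538) (cross=-25.125)
ex = (C−B)/|BC| = (0.7377,-0.6751); ey = (0.6751,0.7377)
P = B + 0.90·ex + 2.97·ey = (0.3709,-0.3450)

0.37 -0.35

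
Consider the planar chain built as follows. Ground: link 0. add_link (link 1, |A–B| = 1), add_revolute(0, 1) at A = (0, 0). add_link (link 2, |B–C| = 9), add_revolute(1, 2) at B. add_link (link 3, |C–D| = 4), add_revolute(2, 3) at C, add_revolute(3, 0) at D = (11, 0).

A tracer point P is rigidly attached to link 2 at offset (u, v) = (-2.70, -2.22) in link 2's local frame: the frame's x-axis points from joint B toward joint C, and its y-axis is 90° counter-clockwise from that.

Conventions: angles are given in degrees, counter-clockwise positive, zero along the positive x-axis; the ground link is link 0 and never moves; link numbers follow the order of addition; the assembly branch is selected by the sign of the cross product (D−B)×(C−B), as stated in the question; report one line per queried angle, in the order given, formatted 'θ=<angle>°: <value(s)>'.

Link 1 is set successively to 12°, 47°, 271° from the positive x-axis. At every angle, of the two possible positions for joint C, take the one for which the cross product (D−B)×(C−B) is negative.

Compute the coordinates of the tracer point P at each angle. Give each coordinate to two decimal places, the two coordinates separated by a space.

A=(0,0), D=(11.00,0)
θ=12°: B = A + 1.00·(cos12°, sin12°) = (0.9781, 0.2079)
θ=12°: |BD| = 10.0240
θ=12°: circle(B,9.00) ∩ circle(D,4.00): a=8.2542, h=3.5872
θ=12°:   candidates: C₊=(9.3050,3.6231) cross=35.958; C₋=(9.1562,-3.5497) cross=-35.958
θ=12°:   branch - wants cross < 0 → take C=(9.1562,-3.5497) (cross=-35.958)
θ=12°: ex = (C−B)/|BC| = (0.9087,-0.4175); ey = (0.4175,0.9087)
θ=12°: P = B + -2.70·ex + -2.22·ey = (-2.4021,-0.6821)
θ=47°: B = A + 1.00·(cos47°, sin47°) = (0.6820, 0.7314)
θ=47°: |BD| = 10.3439
θ=47°: circle(B,9.00) ∩ circle(D,4.00): a=8.3139, h=3.4466
θ=47°:   candidates: C₊=(9.2188,3.5815) cross=35.651; C₋=(8.7314,-3.2945) cross=-35.651
θ=47°:   branch - wants cross < 0 → take C=(8.7314,-3.2945) (cross=-35.651)
θ=47°: ex = (C−B)/|BC| = (0.8944,-0.4473); ey = (0.4473,0.8944)
θ=47°: P = B + -2.70·ex + -2.22·ey = (-2.7259,-0.0464)
θ=271°: B = A + 1.00·(cos271°, sin271°) = (0.0175, -0.9998)
θ=271°: |BD| = 11.0280
θ=271°: circle(B,9.00) ∩ circle(D,4.00): a=8.4610, h=3.0677
θ=271°:   candidates: C₊=(8.1655,2.8223) cross=33.831; C₋=(8.7218,-3.2878) cross=-33.831
θ=271°:   branch - wants cross < 0 → take C=(8.7218,-3.2878) (cross=-33.831)
θ=271°: ex = (C−B)/|BC| = (0.9671,-0.2542); ey = (0.2542,0.9671)
θ=271°: P = B + -2.70·ex + -2.22·ey = (-3.1582,-2.4605)

θ=12°: -2.40 -0.68
θ=47°: -2.73 -0.05
θ=271°: -3.16 -2.46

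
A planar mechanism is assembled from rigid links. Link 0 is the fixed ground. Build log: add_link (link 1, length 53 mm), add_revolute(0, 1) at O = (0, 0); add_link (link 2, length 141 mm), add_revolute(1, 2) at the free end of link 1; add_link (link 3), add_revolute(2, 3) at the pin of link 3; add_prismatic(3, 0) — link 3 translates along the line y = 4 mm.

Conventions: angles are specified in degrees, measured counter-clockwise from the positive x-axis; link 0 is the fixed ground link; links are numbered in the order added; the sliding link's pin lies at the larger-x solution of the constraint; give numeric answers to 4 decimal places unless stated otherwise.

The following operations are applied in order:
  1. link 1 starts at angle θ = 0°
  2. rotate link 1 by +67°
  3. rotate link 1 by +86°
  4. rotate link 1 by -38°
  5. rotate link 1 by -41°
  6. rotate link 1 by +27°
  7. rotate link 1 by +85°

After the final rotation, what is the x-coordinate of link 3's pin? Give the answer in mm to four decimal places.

geometry: r = 53 mm, L = 141 mm, e = 4 mm; θ starts at 0°
rotate link 1 by +67°: θ ← 0° +67° = 67°
rotate link 1 by +86°: θ ← 67° +86° = 153°
rotate link 1 by -38°: θ ← 153° -38° = 115°
rotate link 1 by -41°: θ ← 115° -41° = 74°
rotate link 1 by +27°: θ ← 74° +27° = 101°
rotate link 1 by +85°: θ ← 101° +85° = 186°
crank pin P = (r cos θ, r sin θ) = (-52.709660, -5.540009)
h = r sin θ − e = -5.540009 − 4 = -9.540009
x = r cos θ + √(L² − h²) = -52.709660 + 140.676893 = 87.967233

87.9672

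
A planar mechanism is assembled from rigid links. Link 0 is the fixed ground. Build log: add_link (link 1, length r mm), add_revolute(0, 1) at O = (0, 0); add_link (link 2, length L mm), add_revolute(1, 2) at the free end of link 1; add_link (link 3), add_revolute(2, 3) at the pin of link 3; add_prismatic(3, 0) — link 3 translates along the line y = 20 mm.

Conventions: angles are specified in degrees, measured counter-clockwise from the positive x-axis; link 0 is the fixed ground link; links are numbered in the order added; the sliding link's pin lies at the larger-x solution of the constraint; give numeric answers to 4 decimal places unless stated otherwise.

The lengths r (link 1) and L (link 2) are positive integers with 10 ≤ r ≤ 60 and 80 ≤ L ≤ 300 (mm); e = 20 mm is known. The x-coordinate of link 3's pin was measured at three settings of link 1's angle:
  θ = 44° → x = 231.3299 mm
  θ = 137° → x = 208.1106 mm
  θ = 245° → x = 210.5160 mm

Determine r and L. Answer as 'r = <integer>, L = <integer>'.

constraint per measurement: (x − r cos θ)² + (r sin θ − e)² = L²
subtracting the θ₁ and θ₂ equations cancels the r² and L² terms:
r = (x₁² − x₂²) / (2[(x₁cos θ₁ + e sin θ₁) − (x₂cos θ₂ + e sin θ₂)]) = 15.9999 → r = 16
L² = (x₁ − r cos θ₁)² + (r sin θ₁ − e)² = 48399.9875 → L = 220.0000 → L = 220
check at θ₃=245°: x = 210.5160 (printed 210.5160) ✓

r = 16, L = 220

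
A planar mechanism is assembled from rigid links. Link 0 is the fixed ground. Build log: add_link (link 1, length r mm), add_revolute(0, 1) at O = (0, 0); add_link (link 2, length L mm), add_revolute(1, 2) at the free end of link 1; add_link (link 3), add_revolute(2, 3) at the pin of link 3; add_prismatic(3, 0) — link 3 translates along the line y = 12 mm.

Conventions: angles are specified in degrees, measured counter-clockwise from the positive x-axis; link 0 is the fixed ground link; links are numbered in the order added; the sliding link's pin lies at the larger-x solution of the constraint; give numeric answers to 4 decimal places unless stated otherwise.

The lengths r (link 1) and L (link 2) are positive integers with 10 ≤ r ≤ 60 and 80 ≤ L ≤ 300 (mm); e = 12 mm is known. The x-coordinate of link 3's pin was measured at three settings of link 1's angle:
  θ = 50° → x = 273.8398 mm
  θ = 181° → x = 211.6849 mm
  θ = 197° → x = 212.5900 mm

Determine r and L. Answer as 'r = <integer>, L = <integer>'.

constraint per measurement: (x − r cos θ)² + (r sin θ − e)² = L²
subtracting the θ₁ and θ₂ equations cancels the r² and L² terms:
r = (x₁² − x₂²) / (2[(x₁cos θ₁ + e sin θ₁) − (x₂cos θ₂ + e sin θ₂)]) = 38.0000 → r = 38
L² = (x₁ − r cos θ₁)² + (r sin θ₁ − e)² = 62500.0204 → L = 250.0000 → L = 250
check at θ₃=197°: x = 212.5900 (printed 212.5900) ✓

r = 38, L = 250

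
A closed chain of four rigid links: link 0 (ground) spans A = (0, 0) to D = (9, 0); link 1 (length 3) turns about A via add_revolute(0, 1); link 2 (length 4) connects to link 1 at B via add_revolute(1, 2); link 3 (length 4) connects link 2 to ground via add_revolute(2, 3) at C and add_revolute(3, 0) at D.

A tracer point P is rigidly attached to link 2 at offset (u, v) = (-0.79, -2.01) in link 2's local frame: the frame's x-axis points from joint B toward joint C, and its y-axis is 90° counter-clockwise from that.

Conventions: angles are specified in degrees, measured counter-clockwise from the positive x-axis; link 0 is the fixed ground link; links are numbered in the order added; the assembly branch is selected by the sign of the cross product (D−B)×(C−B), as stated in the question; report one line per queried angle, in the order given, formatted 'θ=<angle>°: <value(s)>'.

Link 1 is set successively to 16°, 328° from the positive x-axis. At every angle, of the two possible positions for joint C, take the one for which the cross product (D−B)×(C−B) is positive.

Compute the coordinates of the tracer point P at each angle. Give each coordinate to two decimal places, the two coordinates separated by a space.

A=(0,0), D=(9.00,0)
θ=16°: B = A + 3.00·(cos16°, sin16°) = (2.8838, 0.8269)
θ=16°: |BD| = 6.1719
θ=16°: circle(B,4.00) ∩ circle(D,4.00): a=3.0859, h=2.5450
θ=16°:   candidates: C₊=(6.2829,2.9355) cross=15.707; C₋=(5.6009,-2.1086) cross=-15.707
θ=16°:   branch + wants cross > 0 → take C=(6.2829,2.9355) (cross=15.707)
θ=16°: ex = (C−B)/|BC| = (0.8498,0.5271); ey = (-0.5271,0.8498)
θ=16°: P = B + -0.79·ex + -2.01·ey = (3.2720,-1.2976)
θ=328°: B = A + 3.00·(cos328°, sin328°) = (2.5441, -1.5898)
θ=328°: |BD| = 6.6487
θ=328°: circle(B,4.00) ∩ circle(D,4.00): a=3.3244, h=2.2246
θ=328°:   candidates: C₊=(5.2402,1.3651) cross=14.790; C₋=(6.3040,-2.9549) cross=-14.790
θ=328°:   branch + wants cross > 0 → take C=(5.2402,1.3651) (cross=14.790)
θ=328°: ex = (C−B)/|BC| = (0.6740,0.7387); ey = (-0.7387,0.6740)
θ=328°: P = B + -0.79·ex + -2.01·ey = (3.4965,-3.5281)

θ=16°: 3.27 -1.30
θ=328°: 3.50 -3.53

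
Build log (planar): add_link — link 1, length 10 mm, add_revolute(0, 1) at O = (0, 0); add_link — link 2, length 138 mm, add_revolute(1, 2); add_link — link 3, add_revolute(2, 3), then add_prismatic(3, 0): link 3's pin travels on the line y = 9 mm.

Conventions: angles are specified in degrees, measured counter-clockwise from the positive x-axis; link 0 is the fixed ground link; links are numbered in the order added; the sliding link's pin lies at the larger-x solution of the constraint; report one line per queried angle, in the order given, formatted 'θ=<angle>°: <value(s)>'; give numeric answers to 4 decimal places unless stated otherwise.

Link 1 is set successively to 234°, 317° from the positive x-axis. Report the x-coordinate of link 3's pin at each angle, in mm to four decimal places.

geometry: r = 10 mm, L = 138 mm, e = 9 mm
θ=234°: crank pin P = (r cos θ, r sin θ) = (-5.877853, -8.090170)
θ=234°: h = r sin θ − e = -8.090170 − 9 = -17.090170
θ=234°: x = r cos θ + √(L² − h²) = -5.877853 + 136.937672 = 131.059820
θ=317°: crank pin P = (r cos θ, r sin θ) = (7.313537, -6.819984)
θ=317°: h = r sin θ − e = -6.819984 − 9 = -15.819984
θ=317°: x = r cos θ + √(L² − h²) = 7.313537 + 137.090219 = 144.403756

θ=234°: 131.0598
θ=317°: 144.4038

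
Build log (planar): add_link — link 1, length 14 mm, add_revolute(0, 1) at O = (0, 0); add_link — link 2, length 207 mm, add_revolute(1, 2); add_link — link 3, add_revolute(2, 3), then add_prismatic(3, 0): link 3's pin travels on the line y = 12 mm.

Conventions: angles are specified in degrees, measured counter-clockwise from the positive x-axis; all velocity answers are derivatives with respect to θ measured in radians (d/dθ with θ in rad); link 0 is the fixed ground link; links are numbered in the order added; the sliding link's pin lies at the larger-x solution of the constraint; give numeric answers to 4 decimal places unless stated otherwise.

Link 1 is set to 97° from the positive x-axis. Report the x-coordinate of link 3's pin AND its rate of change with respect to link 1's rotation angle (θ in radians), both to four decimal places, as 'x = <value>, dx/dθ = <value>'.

geometry: r = 14 mm, L = 207 mm, e = 12 mm
crank pin P = (r cos θ, r sin θ) = (-1.706171, 13.895646)
h = r sin θ − e = 13.895646 − 12 = 1.895646
x = r cos θ + √(L² − h²) = -1.706171 + 206.991320 = 205.285149
dx/dθ = −r sin θ − h·r cos θ/√(L² − h²) (θ in radians; h = 1.895646) = -13.880021

x = 205.2851, dx/dθ = -13.8800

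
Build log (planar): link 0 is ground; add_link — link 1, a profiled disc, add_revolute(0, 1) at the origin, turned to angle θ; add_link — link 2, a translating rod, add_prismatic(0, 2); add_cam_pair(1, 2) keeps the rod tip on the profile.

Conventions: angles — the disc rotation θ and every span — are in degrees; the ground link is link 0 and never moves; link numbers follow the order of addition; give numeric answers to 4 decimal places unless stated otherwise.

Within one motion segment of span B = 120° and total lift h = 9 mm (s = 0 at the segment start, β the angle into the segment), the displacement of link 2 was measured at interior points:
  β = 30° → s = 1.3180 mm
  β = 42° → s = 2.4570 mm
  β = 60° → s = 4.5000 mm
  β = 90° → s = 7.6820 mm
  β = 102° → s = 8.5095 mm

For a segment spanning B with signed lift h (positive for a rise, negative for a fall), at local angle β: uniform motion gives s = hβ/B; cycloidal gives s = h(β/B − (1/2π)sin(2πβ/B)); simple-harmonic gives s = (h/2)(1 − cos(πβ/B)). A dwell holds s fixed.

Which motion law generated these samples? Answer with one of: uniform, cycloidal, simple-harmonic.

candidates at β/B = r: uniform s = h·r (linear in β); cycloidal s = h·(r − sin(2πr)/(2π)); simple-harmonic s = (h/2)(1 − cos(πr))
β=30°: printed 1.3180 | uniform 2.2500, cycloidal 0.8176, simple-harmonic 1.3180
β=42°: printed 2.4570 | uniform 3.1500, cycloidal 1.9912, simple-harmonic 2.4570
β=60°: printed 4.5000 | uniform 4.5000, cycloidal 4.5000, simple-harmonic 4.5000
β=90°: printed 7.6820 | uniform 6.7500, cycloidal 8.1824, simple-harmonic 7.6820
β=102°: printed 8.5095 | uniform 7.6500, cycloidal 8.8088, simple-harmonic 8.5095
only one law matches every sample → simple-harmonic

simple-harmonic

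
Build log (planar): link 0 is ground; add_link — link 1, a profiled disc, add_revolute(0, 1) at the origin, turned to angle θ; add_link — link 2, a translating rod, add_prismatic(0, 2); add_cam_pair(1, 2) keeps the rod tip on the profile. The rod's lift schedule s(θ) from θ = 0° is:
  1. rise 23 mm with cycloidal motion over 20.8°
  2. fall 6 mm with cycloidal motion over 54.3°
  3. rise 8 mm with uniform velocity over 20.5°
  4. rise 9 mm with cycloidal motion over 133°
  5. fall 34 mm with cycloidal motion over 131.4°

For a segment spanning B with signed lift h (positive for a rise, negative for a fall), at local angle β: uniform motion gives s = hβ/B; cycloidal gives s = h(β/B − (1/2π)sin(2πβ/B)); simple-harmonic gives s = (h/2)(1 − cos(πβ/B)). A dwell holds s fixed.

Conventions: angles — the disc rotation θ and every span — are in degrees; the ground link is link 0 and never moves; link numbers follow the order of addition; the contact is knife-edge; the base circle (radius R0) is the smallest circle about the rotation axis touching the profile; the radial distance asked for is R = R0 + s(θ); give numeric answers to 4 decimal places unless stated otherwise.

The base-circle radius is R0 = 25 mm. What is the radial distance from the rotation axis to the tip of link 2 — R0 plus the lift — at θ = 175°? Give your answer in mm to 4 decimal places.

seg 1 [0°–20.8°] cycloidal, h=23: full span → s += 23 → s = 23.0000
seg 2 [20.8°–75.1°] cycloidal, h=-6: full span → s += -6 → s = 17.0000
seg 3 [75.1°–95.6°] uniform, h=8: full span → s += 8 → s = 25.0000
seg 4 [95.6°–228.6°] cycloidal, h=9: θ=175° here. β=79.4, B=133. 9·(0.5970 − sin(2π·0.5970)/(2π)) = 6.1928 → s = 31.1928
R = R0 + s = 25 + 31.1928 = 56.1928

56.1928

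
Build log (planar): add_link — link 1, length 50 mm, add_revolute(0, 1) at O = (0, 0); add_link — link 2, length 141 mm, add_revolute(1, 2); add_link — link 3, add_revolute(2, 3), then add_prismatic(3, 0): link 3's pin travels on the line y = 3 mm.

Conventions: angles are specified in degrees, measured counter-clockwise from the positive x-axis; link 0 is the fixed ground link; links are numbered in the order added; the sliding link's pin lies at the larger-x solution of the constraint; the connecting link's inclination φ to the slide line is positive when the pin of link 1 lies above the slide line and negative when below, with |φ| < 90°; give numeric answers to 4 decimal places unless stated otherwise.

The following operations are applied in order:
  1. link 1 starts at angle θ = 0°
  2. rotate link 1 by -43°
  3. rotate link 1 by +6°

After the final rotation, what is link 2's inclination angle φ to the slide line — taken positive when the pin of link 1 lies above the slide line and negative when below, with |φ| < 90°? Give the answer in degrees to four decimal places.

geometry: r = 50 mm, L = 141 mm, e = 3 mm; θ starts at 0°
rotate link 1 by -43°: θ ← 0° -43° = -43°
rotate link 1 by +6°: θ ← -43° +6° = -37°
h = r sin θ − e = -30.090751 − 3 = -33.090751
sin φ = h / L = -33.090751 / 141 = -0.23468618
φ = arcsin(-0.23468618) = -13.573125°

-13.5731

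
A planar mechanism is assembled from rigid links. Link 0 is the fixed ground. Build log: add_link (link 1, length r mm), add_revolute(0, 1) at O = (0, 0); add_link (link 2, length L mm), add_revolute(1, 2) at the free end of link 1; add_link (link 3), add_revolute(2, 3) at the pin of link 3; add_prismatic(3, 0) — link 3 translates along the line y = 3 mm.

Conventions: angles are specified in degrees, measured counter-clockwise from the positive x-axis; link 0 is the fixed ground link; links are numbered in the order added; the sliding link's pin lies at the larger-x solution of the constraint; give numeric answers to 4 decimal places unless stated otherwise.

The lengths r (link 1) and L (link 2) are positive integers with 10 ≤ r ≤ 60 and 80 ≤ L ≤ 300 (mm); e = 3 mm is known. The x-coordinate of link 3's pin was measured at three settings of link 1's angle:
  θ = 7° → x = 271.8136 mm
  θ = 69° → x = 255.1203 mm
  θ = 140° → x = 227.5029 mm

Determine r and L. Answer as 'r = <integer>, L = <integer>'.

constraint per measurement: (x − r cos θ)² + (r sin θ − e)² = L²
subtracting the θ₁ and θ₂ equations cancels the r² and L² terms:
r = (x₁² − x₂²) / (2[(x₁cos θ₁ + e sin θ₁) − (x₂cos θ₂ + e sin θ₂)]) = 25.0000 → r = 25
L² = (x₁ − r cos θ₁)² + (r sin θ₁ − e)² = 61008.9756 → L = 247.0000 → L = 247
check at θ₃=140°: x = 227.5029 (printed 227.5029) ✓

r = 25, L = 247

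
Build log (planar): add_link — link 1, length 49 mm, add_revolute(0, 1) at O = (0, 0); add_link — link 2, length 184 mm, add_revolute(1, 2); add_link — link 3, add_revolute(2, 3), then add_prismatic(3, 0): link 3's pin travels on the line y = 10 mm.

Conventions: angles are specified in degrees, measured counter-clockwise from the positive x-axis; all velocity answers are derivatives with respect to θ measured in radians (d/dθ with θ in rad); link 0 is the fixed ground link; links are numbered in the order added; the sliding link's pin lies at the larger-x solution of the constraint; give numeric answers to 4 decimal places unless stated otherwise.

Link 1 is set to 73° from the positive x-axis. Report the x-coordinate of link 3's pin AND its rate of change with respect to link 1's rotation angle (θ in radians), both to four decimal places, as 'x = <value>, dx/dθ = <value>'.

geometry: r = 49 mm, L = 184 mm, e = 10 mm
crank pin P = (r cos θ, r sin θ) = (14.326214, 46.858933)
h = r sin θ − e = 46.858933 − 10 = 36.858933
x = r cos θ + √(L² − h²) = 14.326214 + 180.270405 = 194.596619
dx/dθ = −r sin θ − h·r cos θ/√(L² − h²) (θ in radians; h = 36.858933) = -49.788138

x = 194.5966, dx/dθ = -49.7881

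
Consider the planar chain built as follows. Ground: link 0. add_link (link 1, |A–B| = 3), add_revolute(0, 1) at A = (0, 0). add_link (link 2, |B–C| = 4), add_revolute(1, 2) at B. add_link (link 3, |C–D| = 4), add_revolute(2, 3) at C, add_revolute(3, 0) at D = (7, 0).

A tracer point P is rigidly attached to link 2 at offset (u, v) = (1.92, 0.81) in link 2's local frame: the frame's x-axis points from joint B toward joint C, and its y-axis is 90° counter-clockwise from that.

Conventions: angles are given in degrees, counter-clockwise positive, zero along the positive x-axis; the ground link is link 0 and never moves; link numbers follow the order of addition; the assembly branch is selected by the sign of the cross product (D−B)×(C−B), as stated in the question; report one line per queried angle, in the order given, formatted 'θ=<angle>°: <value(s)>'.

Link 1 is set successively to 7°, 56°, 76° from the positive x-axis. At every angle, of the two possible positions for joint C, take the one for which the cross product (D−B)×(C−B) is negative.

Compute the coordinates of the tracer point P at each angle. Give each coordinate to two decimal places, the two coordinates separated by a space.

A=(0,0), D=(7.00,0)
θ=7°: B = A + 3.00·(cos7°, sin7°) = (2.9776, 0.3656)
θ=7°: |BD| = 4.0389
θ=7°: circle(B,4.00) ∩ circle(D,4.00): a=2.0195, h=3.4528
θ=7°:   candidates: C₊=(5.3014,3.6214) cross=13.946; C₋=(4.6763,-3.2558) cross=-13.946
θ=7°:   branch - wants cross < 0 → take C=(4.6763,-3.2558) (cross=-13.946)
θ=7°: ex = (C−B)/|BC| = (0.4247,-0.9054); ey = (0.9054,0.4247)
θ=7°: P = B + 1.92·ex + 0.81·ey = (4.5263,-1.0287)
θ=56°: B = A + 3.00·(cos56°, sin56°) = (1.6776, 2.4871)
θ=56°: |BD| = 5.8749
θ=56°: circle(B,4.00) ∩ circle(D,4.00): a=2.9374, h=2.7151
θ=56°:   candidates: C₊=(5.4882,3.7033) cross=15.951; C₋=(3.1894,-1.2162) cross=-15.951
θ=56°:   branch - wants cross < 0 → take C=(3.1894,-1.2162) (cross=-15.951)
θ=56°: ex = (C−B)/|BC| = (0.3779,-0.9258); ey = (0.9258,0.3779)
θ=56°: P = B + 1.92·ex + 0.81·ey = (3.1532,1.0157)
θ=76°: B = A + 3.00·(cos76°, sin76°) = (0.7258, 2.9109)
θ=76°: |BD| = 6.9166
θ=76°: circle(B,4.00) ∩ circle(D,4.00): a=3.4583, h=2.0100
θ=76°:   candidates: C₊=(4.7088,3.2788) cross=13.902; C₋=(3.0170,-0.3679) cross=-13.902
θ=76°:   branch - wants cross < 0 → take C=(3.0170,-0.3679) (cross=-13.902)
θ=76°: ex = (C−B)/|BC| = (0.5728,-0.8197); ey = (0.8197,0.5728)
θ=76°: P = B + 1.92·ex + 0.81·ey = (2.4895,1.8010)

θ=7°: 4.53 -1.03
θ=56°: 3.15 1.02
θ=76°: 2.49 1.80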